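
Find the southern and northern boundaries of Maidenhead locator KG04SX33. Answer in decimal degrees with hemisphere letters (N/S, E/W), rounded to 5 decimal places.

25.02917° S, 25.02500° S

Field K=10, G=6: +10·20° lon, +6·10° lat → SW at lon 20°, lat -30°.
Square 0, 4: +0·2° lon, +4·1° lat → SW at lon 20°, lat -26°.
Subsquare s=18, x=23: +18·0.0833333° lon, +23·0.0416667° lat → SW at lon 21.5°, lat -25.0417°.
Extended square 3, 3: +3·0.00833333° lon, +3·0.00416667° lat → SW at lon 21.525°, lat -25.0292°.
Cell spans 0.00833333° lon × 0.00416667° lat.
south 25.02917° S, north 25.02500° S.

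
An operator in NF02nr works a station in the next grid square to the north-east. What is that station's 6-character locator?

NF02os

Longitude subsquare n = 13; +1 → 14 = o.
Latitude subsquare r = 17; +1 → 18 = s.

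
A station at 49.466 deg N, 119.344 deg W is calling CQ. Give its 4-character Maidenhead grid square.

Add 180° to longitude and 90° to latitude: 60.66, 139.47.
Field: 60.66/20 → 3 → D, 139.47/10 → 13 → N; chars DN.
Square: 0.66/2 → 0, 9.47/1 → 9; chars 09.

DN09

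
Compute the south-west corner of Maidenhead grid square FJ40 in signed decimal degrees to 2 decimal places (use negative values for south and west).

0.00, -72.00

Field F=5, J=9: +5·20° lon, +9·10° lat → SW at lon -80°, lat 0°.
Square 4, 0: +4·2° lon, +0·1° lat → SW at lon -72°, lat 0°.
latitude 0.00, longitude -72.00.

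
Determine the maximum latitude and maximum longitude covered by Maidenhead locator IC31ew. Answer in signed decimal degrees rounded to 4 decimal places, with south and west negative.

-68.0417, -13.5833

Field I=8, C=2: +8·20° lon, +2·10° lat → SW at lon -20°, lat -70°.
Square 3, 1: +3·2° lon, +1·1° lat → SW at lon -14°, lat -69°.
Subsquare e=4, w=22: +4·0.0833333° lon, +22·0.0416667° lat → SW at lon -13.6667°, lat -68.0833°.
Cell spans 0.0833333° lon × 0.0416667° lat. NE corner is SW corner plus one full cell.
latitude -68.0417, longitude -13.5833.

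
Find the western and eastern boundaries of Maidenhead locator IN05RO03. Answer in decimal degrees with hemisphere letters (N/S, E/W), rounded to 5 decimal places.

Field I=8, N=13: +8·20° lon, +13·10° lat → SW at lon -20°, lat 40°.
Square 0, 5: +0·2° lon, +5·1° lat → SW at lon -20°, lat 45°.
Subsquare r=17, o=14: +17·0.0833333° lon, +14·0.0416667° lat → SW at lon -18.5833°, lat 45.5833°.
Extended square 0, 3: +0·0.00833333° lon, +3·0.00416667° lat → SW at lon -18.5833°, lat 45.5958°.
Cell spans 0.00833333° lon × 0.00416667° lat.
west 18.58333° W, east 18.57500° W.

18.58333° W, 18.57500° W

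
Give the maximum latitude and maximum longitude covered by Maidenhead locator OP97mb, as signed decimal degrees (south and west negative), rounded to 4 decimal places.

67.0833, 119.0833

Field O=14, P=15: +14·20° lon, +15·10° lat → SW at lon 100°, lat 60°.
Square 9, 7: +9·2° lon, +7·1° lat → SW at lon 118°, lat 67°.
Subsquare m=12, b=1: +12·0.0833333° lon, +1·0.0416667° lat → SW at lon 119°, lat 67.0417°.
Cell spans 0.0833333° lon × 0.0416667° lat. NE corner is SW corner plus one full cell.
latitude 67.0833, longitude 119.0833.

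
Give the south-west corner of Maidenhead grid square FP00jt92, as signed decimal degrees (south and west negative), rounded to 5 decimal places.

Field F=5, P=15: +5·20° lon, +15·10° lat → SW at lon -80°, lat 60°.
Square 0, 0: +0·2° lon, +0·1° lat → SW at lon -80°, lat 60°.
Subsquare j=9, t=19: +9·0.0833333° lon, +19·0.0416667° lat → SW at lon -79.25°, lat 60.7917°.
Extended square 9, 2: +9·0.00833333° lon, +2·0.00416667° lat → SW at lon -79.175°, lat 60.8°.
latitude 60.80000, longitude -79.17500.

60.80000, -79.17500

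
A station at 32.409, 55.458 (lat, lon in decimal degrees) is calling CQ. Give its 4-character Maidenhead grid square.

Add 180° to longitude and 90° to latitude: 235.46, 122.41.
Field: 235.46/20 → 11 → L, 122.41/10 → 12 → M; chars LM.
Square: 15.46/2 → 7, 2.41/1 → 2; chars 72.

LM72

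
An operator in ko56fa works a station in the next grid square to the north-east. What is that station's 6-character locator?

KO56gb

Longitude subsquare f = 5; +1 → 6 = g.
Latitude subsquare a = 0; +1 → 1 = b.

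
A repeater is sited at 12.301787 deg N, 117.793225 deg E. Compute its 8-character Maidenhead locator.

Offset from 180°W / 90°S: lon 297.79323°, lat 102.30179°.
Field (20°×10°, letters A–R): lon ⌊297.79323/20⌋ = 14 → O; lat ⌊102.30179/10⌋ = 10 → K.
Square (2°×1°, digits 0–9): lon ⌊17.79323/2⌋ = 8; lat ⌊2.30179/1⌋ = 2.
Subsquare (5′×2.5′, letters a–x): lon ⌊1.79323/0.0833333⌋ = 21 → v; lat ⌊0.30179/0.0416667⌋ = 7 → h.
Extended square (30″×15″, digits 0–9): lon ⌊0.04323/0.00833333⌋ = 5; lat ⌊0.01012/0.00416667⌋ = 2.

OK82vh52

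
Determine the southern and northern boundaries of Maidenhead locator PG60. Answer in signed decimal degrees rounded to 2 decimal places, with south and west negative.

-30.00, -29.00

Field P=15, G=6: +15·20° lon, +6·10° lat → SW at lon 120°, lat -30°.
Square 6, 0: +6·2° lon, +0·1° lat → SW at lon 132°, lat -30°.
Cell spans 2° lon × 1° lat.
south -30.00, north -29.00.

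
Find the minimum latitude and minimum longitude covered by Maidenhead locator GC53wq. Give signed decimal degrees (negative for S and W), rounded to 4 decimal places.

-66.3333, -48.1667

Field G=6, C=2: +6·20° lon, +2·10° lat → SW at lon -60°, lat -70°.
Square 5, 3: +5·2° lon, +3·1° lat → SW at lon -50°, lat -67°.
Subsquare w=22, q=16: +22·0.0833333° lon, +16·0.0416667° lat → SW at lon -48.1667°, lat -66.3333°.
latitude -66.3333, longitude -48.1667.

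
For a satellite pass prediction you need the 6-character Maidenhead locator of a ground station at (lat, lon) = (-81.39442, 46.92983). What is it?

LA38lo

Offset from 180°W / 90°S: lon 226.9298°, lat 8.6056°.
Field (20°×10°, letters A–R): 226.9298/20 → 11 → L, 8.6056/10 → 0 → A; chars LA.
Square (2°×1°, digits 0–9): 6.9298/2 → 3, 8.6056/1 → 8; chars 38.
Subsquare (5′×2.5′, letters a–x): 0.9298/0.0833333 → 11 → l, 0.6056/0.0416667 → 14 → o; chars lo.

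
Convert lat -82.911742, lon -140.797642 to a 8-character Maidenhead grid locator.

Add 180° to longitude and 90° to latitude: 39.20236, 7.08826.
Field: 39.20236/20 → 1 → B, 7.08826/10 → 0 → A; chars BA.
Square: 19.20236/2 → 9, 7.08826/1 → 7; chars 97.
Subsquare: 1.20236/0.0833333 → 14 → o, 0.08826/0.0416667 → 2 → c; chars oc.
Extended square: 0.03569/0.00833333 → 4, 0.00492/0.00416667 → 1; chars 41.

BA97oc41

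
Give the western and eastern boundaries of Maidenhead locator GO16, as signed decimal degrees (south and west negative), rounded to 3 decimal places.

-58.000, -56.000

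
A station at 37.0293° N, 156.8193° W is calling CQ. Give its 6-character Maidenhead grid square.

BM17oa

Add 180° to longitude and 90° to latitude: 23.1807, 127.0293.
Field: 23.1807/20 → 1 → B, 127.0293/10 → 12 → M; chars BM.
Square: 3.1807/2 → 1, 7.0293/1 → 7; chars 17.
Subsquare: 1.1807/0.0833333 → 14 → o, 0.0293/0.0416667 → 0 → a; chars oa.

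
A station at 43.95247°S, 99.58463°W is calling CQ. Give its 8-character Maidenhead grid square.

Offset from 180°W / 90°S: lon 80.41537°, lat 46.04753°.
Field (20°×10°, letters A–R): 80.41537/20 → 4 → E, 46.04753/10 → 4 → E; chars EE.
Square (2°×1°, digits 0–9): 0.41537/2 → 0, 6.04753/1 → 6; chars 06.
Subsquare (5′×2.5′, letters a–x): 0.41537/0.0833333 → 4 → e, 0.04753/0.0416667 → 1 → b; chars eb.
Extended square (30″×15″, digits 0–9): 0.08204/0.00833333 → 9, 0.00586/0.00416667 → 1; chars 91.

EE06eb91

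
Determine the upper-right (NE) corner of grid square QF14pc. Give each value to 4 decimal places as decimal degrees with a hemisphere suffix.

35.8750° S, 143.3333° E

Field Q=16, F=5: +16·20° lon, +5·10° lat → SW at lon 140°, lat -40°.
Square 1, 4: +1·2° lon, +4·1° lat → SW at lon 142°, lat -36°.
Subsquare p=15, c=2: +15·0.0833333° lon, +2·0.0416667° lat → SW at lon 143.25°, lat -35.9167°.
Cell spans 0.0833333° lon × 0.0416667° lat. NE corner is SW corner plus one full cell.
latitude 35.8750° S, longitude 143.3333° E.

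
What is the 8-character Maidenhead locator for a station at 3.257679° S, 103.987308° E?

OI16xr88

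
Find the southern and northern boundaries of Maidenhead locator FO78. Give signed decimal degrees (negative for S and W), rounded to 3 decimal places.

Field F=5, O=14: +5·20° lon, +14·10° lat → SW at lon -80°, lat 50°.
Square 7, 8: +7·2° lon, +8·1° lat → SW at lon -66°, lat 58°.
Cell spans 2° lon × 1° lat.
south 58.000, north 59.000.

58.000, 59.000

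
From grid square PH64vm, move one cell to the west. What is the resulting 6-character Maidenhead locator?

PH64um

Longitude subsquare v = 21; −1 → 20 = u.
The latitude characters are unchanged.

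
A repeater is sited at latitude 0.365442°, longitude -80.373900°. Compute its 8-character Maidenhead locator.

EJ90ti57

Offset from 180°W / 90°S: lon 99.62610°, lat 90.36544°.
Field (20°×10°, letters A–R): lon ⌊99.62610/20⌋ = 4 → E; lat ⌊90.36544/10⌋ = 9 → J.
Square (2°×1°, digits 0–9): lon ⌊19.62610/2⌋ = 9; lat ⌊0.36544/1⌋ = 0.
Subsquare (5′×2.5′, letters a–x): lon ⌊1.62610/0.0833333⌋ = 19 → t; lat ⌊0.36544/0.0416667⌋ = 8 → i.
Extended square (30″×15″, digits 0–9): lon ⌊0.04277/0.00833333⌋ = 5; lat ⌊0.03211/0.00416667⌋ = 7.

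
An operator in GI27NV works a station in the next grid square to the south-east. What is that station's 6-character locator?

Longitude subsquare n = 13; +1 → 14 = o.
Latitude subsquare v = 21; −1 → 20 = u.

GI27ou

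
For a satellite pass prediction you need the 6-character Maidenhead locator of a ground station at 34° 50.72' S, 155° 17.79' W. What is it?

BF25id

Offset from 180°W / 90°S: lon 24.7035°, lat 55.1547°.
Field: 24.7035/20 → 1 → B, 55.1547/10 → 5 → F; chars BF.
Square: 4.7035/2 → 2, 5.1547/1 → 5; chars 25.
Subsquare: 0.7035/0.0833333 → 8 → i, 0.1547/0.0416667 → 3 → d; chars id.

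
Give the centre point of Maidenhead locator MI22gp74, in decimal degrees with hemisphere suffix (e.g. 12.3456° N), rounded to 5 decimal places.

7.35625° S, 64.56250° E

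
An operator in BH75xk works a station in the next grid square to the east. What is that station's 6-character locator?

BH85ak

Longitude subsquare x = 23; +1 → 24, wraps to 0 = a, carry into square.
Longitude square 7; +1 → 8.
The latitude characters are unchanged.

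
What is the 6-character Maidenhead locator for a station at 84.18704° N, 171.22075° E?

RR54oe

Shift to the Maidenhead origin (180°W, 90°S): lon 351.2208, lat 174.1870.
Field: lon ⌊351.2208/20⌋ = 17 → R; lat ⌊174.1870/10⌋ = 17 → R.
Square: lon ⌊11.2208/2⌋ = 5; lat ⌊4.1870/1⌋ = 4.
Subsquare: lon ⌊1.2208/0.0833333⌋ = 14 → o; lat ⌊0.1870/0.0416667⌋ = 4 → e.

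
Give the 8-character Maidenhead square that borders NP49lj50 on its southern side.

NP49li59

Latitude extended square 0; −1 → -1, wraps to 9, carry into subsquare.
Latitude subsquare j = 9; −1 → 8 = i.
The longitude characters are unchanged.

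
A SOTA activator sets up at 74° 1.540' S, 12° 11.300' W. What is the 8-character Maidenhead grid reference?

Shift to the Maidenhead origin (180°W, 90°S): lon 167.81167, lat 15.97433.
Field (20°×10°, letters A–R): lon ⌊167.81167/20⌋ = 8 → I; lat ⌊15.97433/10⌋ = 1 → B.
Square (2°×1°, digits 0–9): lon ⌊7.81167/2⌋ = 3; lat ⌊5.97433/1⌋ = 5.
Subsquare (5′×2.5′, letters a–x): lon ⌊1.81167/0.0833333⌋ = 21 → v; lat ⌊0.97433/0.0416667⌋ = 23 → x.
Extended square (30″×15″, digits 0–9): lon ⌊0.06167/0.00833333⌋ = 7; lat ⌊0.01600/0.00416667⌋ = 3.

IB35vx73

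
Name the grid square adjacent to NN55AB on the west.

NN45xb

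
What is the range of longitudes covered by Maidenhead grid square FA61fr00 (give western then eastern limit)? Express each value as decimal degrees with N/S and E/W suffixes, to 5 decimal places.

67.58333° W, 67.57500° W

Field F=5, A=0: +5·20° lon, +0·10° lat → SW at lon -80°, lat -90°.
Square 6, 1: +6·2° lon, +1·1° lat → SW at lon -68°, lat -89°.
Subsquare f=5, r=17: +5·0.0833333° lon, +17·0.0416667° lat → SW at lon -67.5833°, lat -88.2917°.
Extended square 0, 0: +0·0.00833333° lon, +0·0.00416667° lat → SW at lon -67.5833°, lat -88.2917°.
Cell spans 0.00833333° lon × 0.00416667° lat.
west 67.58333° W, east 67.57500° W.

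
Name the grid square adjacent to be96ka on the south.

BE95kx

Latitude subsquare a = 0; −1 → -1, wraps to 23 = x, carry into square.
Latitude square 6; −1 → 5.
The longitude characters are unchanged.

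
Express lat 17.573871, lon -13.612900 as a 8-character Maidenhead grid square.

IK37en67

Add 180° to longitude and 90° to latitude: 166.38710, 107.57387.
Field: lon ⌊166.38710/20⌋ = 8 → I; lat ⌊107.57387/10⌋ = 10 → K.
Square: lon ⌊6.38710/2⌋ = 3; lat ⌊7.57387/1⌋ = 7.
Subsquare: lon ⌊0.38710/0.0833333⌋ = 4 → e; lat ⌊0.57387/0.0416667⌋ = 13 → n.
Extended square: lon ⌊0.05377/0.00833333⌋ = 6; lat ⌊0.03220/0.00416667⌋ = 7.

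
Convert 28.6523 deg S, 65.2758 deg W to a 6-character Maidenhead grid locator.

Offset from 180°W / 90°S: lon 114.7242°, lat 61.3477°.
Field (20°×10°, letters A–R): 114.7242/20 → 5 → F, 61.3477/10 → 6 → G; chars FG.
Square (2°×1°, digits 0–9): 14.7242/2 → 7, 1.3477/1 → 1; chars 71.
Subsquare (5′×2.5′, letters a–x): 0.7242/0.0833333 → 8 → i, 0.3477/0.0416667 → 8 → i; chars ii.

FG71ii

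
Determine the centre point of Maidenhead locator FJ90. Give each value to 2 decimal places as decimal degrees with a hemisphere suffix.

Field F=5, J=9: +5·20° lon, +9·10° lat → SW at lon -80°, lat 0°.
Square 9, 0: +9·2° lon, +0·1° lat → SW at lon -62°, lat 0°.
Cell spans 2° lon × 1° lat. Centre is SW corner plus half of each.
latitude 0.50° N, longitude 61.00° W.

0.50° N, 61.00° W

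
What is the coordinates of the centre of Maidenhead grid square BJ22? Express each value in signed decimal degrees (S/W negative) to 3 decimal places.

2.500, -155.000

Field B=1, J=9: +1·20° lon, +9·10° lat → SW at lon -160°, lat 0°.
Square 2, 2: +2·2° lon, +2·1° lat → SW at lon -156°, lat 2°.
Cell spans 2° lon × 1° lat. Centre is SW corner plus half of each.
latitude 2.500, longitude -155.000.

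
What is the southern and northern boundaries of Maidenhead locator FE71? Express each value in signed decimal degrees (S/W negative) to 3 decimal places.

Field F=5, E=4: +5·20° lon, +4·10° lat → SW at lon -80°, lat -50°.
Square 7, 1: +7·2° lon, +1·1° lat → SW at lon -66°, lat -49°.
Cell spans 2° lon × 1° lat.
south -49.000, north -48.000.

-49.000, -48.000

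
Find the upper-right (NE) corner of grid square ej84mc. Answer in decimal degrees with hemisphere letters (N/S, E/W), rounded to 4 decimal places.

4.1250° N, 82.9167° W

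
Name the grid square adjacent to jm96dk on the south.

JM96dj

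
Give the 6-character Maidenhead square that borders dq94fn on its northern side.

Latitude subsquare n = 13; +1 → 14 = o.
The longitude characters are unchanged.

DQ94fo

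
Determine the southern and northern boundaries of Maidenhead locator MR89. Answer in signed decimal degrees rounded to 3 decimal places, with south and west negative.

Field M=12, R=17: +12·20° lon, +17·10° lat → SW at lon 60°, lat 80°.
Square 8, 9: +8·2° lon, +9·1° lat → SW at lon 76°, lat 89°.
Cell spans 2° lon × 1° lat.
south 89.000, north 90.000.

89.000, 90.000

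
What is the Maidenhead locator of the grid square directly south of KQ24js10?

KQ24jr19

Latitude extended square 0; −1 → -1, wraps to 9, carry into subsquare.
Latitude subsquare s = 18; −1 → 17 = r.
The longitude characters are unchanged.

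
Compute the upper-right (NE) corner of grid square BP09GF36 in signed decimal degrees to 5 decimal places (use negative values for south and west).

Field B=1, P=15: +1·20° lon, +15·10° lat → SW at lon -160°, lat 60°.
Square 0, 9: +0·2° lon, +9·1° lat → SW at lon -160°, lat 69°.
Subsquare g=6, f=5: +6·0.0833333° lon, +5·0.0416667° lat → SW at lon -159.5°, lat 69.2083°.
Extended square 3, 6: +3·0.00833333° lon, +6·0.00416667° lat → SW at lon -159.475°, lat 69.2333°.
Cell spans 0.00833333° lon × 0.00416667° lat. NE corner is SW corner plus one full cell.
latitude 69.23750, longitude -159.46667.

69.23750, -159.46667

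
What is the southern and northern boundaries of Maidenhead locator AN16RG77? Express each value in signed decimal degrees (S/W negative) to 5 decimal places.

Field A=0, N=13: +0·20° lon, +13·10° lat → SW at lon -180°, lat 40°.
Square 1, 6: +1·2° lon, +6·1° lat → SW at lon -178°, lat 46°.
Subsquare r=17, g=6: +17·0.0833333° lon, +6·0.0416667° lat → SW at lon -176.583°, lat 46.25°.
Extended square 7, 7: +7·0.00833333° lon, +7·0.00416667° lat → SW at lon -176.525°, lat 46.2792°.
Cell spans 0.00833333° lon × 0.00416667° lat.
south 46.27917, north 46.28333.

46.27917, 46.28333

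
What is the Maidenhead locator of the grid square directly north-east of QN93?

RN04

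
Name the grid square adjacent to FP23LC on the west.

FP23kc

Longitude subsquare l = 11; −1 → 10 = k.
The latitude characters are unchanged.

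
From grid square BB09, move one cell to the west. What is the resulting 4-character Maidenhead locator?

Longitude square 0; −1 → -1, wraps to 9, carry into field.
Longitude field B = 1; −1 → 0 = A.
The latitude characters are unchanged.

AB99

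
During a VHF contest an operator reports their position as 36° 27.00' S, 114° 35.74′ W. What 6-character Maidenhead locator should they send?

DF23qn

Add 180° to longitude and 90° to latitude: 65.4043, 53.5500.
Field: lon ⌊65.4043/20⌋ = 3 → D; lat ⌊53.5500/10⌋ = 5 → F.
Square: lon ⌊5.4043/2⌋ = 2; lat ⌊3.5500/1⌋ = 3.
Subsquare: lon ⌊1.4043/0.0833333⌋ = 16 → q; lat ⌊0.5500/0.0416667⌋ = 13 → n.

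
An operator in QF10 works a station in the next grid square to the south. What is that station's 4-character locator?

Latitude square 0; −1 → -1, wraps to 9, carry into field.
Latitude field F = 5; −1 → 4 = E.
The longitude characters are unchanged.

QE19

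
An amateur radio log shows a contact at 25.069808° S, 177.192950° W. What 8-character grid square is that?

Offset from 180°W / 90°S: lon 2.80705°, lat 64.93019°.
Field: lon ⌊2.80705/20⌋ = 0 → A; lat ⌊64.93019/10⌋ = 6 → G.
Square: lon ⌊2.80705/2⌋ = 1; lat ⌊4.93019/1⌋ = 4.
Subsquare: lon ⌊0.80705/0.0833333⌋ = 9 → j; lat ⌊0.93019/0.0416667⌋ = 22 → w.
Extended square: lon ⌊0.05705/0.00833333⌋ = 6; lat ⌊0.01353/0.00416667⌋ = 3.

AG14jw63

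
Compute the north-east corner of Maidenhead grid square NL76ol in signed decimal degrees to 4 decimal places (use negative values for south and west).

26.5000, 95.2500

Field N=13, L=11: +13·20° lon, +11·10° lat → SW at lon 80°, lat 20°.
Square 7, 6: +7·2° lon, +6·1° lat → SW at lon 94°, lat 26°.
Subsquare o=14, l=11: +14·0.0833333° lon, +11·0.0416667° lat → SW at lon 95.1667°, lat 26.4583°.
Cell spans 0.0833333° lon × 0.0416667° lat. NE corner is SW corner plus one full cell.
latitude 26.5000, longitude 95.2500.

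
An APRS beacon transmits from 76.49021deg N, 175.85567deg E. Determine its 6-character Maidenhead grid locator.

Offset from 180°W / 90°S: lon 355.8557°, lat 166.4902°.
Field: 355.8557/20 → 17 → R, 166.4902/10 → 16 → Q; chars RQ.
Square: 15.8557/2 → 7, 6.4902/1 → 6; chars 76.
Subsquare: 1.8557/0.0833333 → 22 → w, 0.4902/0.0416667 → 11 → l; chars wl.

RQ76wl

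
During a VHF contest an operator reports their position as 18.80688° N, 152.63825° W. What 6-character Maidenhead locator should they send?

Add 180° to longitude and 90° to latitude: 27.3618, 108.8069.
Field: 27.3618/20 → 1 → B, 108.8069/10 → 10 → K; chars BK.
Square: 7.3618/2 → 3, 8.8069/1 → 8; chars 38.
Subsquare: 1.3618/0.0833333 → 16 → q, 0.8069/0.0416667 → 19 → t; chars qt.

BK38qt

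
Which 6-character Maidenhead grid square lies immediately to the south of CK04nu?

Latitude subsquare u = 20; −1 → 19 = t.
The longitude characters are unchanged.

CK04nt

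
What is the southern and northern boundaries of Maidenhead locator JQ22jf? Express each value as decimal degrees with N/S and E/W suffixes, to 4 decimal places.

72.2083° N, 72.2500° N

Field J=9, Q=16: +9·20° lon, +16·10° lat → SW at lon 0°, lat 70°.
Square 2, 2: +2·2° lon, +2·1° lat → SW at lon 4°, lat 72°.
Subsquare j=9, f=5: +9·0.0833333° lon, +5·0.0416667° lat → SW at lon 4.75°, lat 72.2083°.
Cell spans 0.0833333° lon × 0.0416667° lat.
south 72.2083° N, north 72.2500° N.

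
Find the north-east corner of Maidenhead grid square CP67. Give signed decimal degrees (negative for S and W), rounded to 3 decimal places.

68.000, -126.000

Field C=2, P=15: +2·20° lon, +15·10° lat → SW at lon -140°, lat 60°.
Square 6, 7: +6·2° lon, +7·1° lat → SW at lon -128°, lat 67°.
Cell spans 2° lon × 1° lat. NE corner is SW corner plus one full cell.
latitude 68.000, longitude -126.000.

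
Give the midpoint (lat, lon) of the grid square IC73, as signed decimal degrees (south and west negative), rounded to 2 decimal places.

Field I=8, C=2: +8·20° lon, +2·10° lat → SW at lon -20°, lat -70°.
Square 7, 3: +7·2° lon, +3·1° lat → SW at lon -6°, lat -67°.
Cell spans 2° lon × 1° lat. Centre is SW corner plus half of each.
latitude -66.50, longitude -5.00.

-66.50, -5.00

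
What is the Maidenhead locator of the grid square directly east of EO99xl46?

Longitude extended square 4; +1 → 5.
The latitude characters are unchanged.

EO99xl56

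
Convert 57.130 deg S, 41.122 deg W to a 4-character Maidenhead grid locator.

Add 180° to longitude and 90° to latitude: 138.88, 32.87.
Field: lon ⌊138.88/20⌋ = 6 → G; lat ⌊32.87/10⌋ = 3 → D.
Square: lon ⌊18.88/2⌋ = 9; lat ⌊2.87/1⌋ = 2.

GD92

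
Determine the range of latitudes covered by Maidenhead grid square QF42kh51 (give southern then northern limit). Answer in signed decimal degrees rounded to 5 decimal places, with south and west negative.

Field Q=16, F=5: +16·20° lon, +5·10° lat → SW at lon 140°, lat -40°.
Square 4, 2: +4·2° lon, +2·1° lat → SW at lon 148°, lat -38°.
Subsquare k=10, h=7: +10·0.0833333° lon, +7·0.0416667° lat → SW at lon 148.833°, lat -37.7083°.
Extended square 5, 1: +5·0.00833333° lon, +1·0.00416667° lat → SW at lon 148.875°, lat -37.7042°.
Cell spans 0.00833333° lon × 0.00416667° lat.
south -37.70417, north -37.70000.

-37.70417, -37.70000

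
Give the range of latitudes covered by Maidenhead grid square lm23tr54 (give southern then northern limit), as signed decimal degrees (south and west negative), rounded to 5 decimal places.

Field L=11, M=12: +11·20° lon, +12·10° lat → SW at lon 40°, lat 30°.
Square 2, 3: +2·2° lon, +3·1° lat → SW at lon 44°, lat 33°.
Subsquare t=19, r=17: +19·0.0833333° lon, +17·0.0416667° lat → SW at lon 45.5833°, lat 33.7083°.
Extended square 5, 4: +5·0.00833333° lon, +4·0.00416667° lat → SW at lon 45.625°, lat 33.725°.
Cell spans 0.00833333° lon × 0.00416667° lat.
south 33.72500, north 33.72917.

33.72500, 33.72917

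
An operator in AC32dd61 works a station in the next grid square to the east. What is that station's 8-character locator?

AC32dd71

Longitude extended square 6; +1 → 7.
The latitude characters are unchanged.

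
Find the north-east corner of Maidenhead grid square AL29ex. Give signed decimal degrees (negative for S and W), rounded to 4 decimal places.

30.0000, -175.5833

Field A=0, L=11: +0·20° lon, +11·10° lat → SW at lon -180°, lat 20°.
Square 2, 9: +2·2° lon, +9·1° lat → SW at lon -176°, lat 29°.
Subsquare e=4, x=23: +4·0.0833333° lon, +23·0.0416667° lat → SW at lon -175.667°, lat 29.9583°.
Cell spans 0.0833333° lon × 0.0416667° lat. NE corner is SW corner plus one full cell.
latitude 30.0000, longitude -175.5833.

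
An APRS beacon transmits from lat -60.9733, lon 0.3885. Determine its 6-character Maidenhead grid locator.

Add 180° to longitude and 90° to latitude: 180.3885, 29.0267.
Field: lon ⌊180.3885/20⌋ = 9 → J; lat ⌊29.0267/10⌋ = 2 → C.
Square: lon ⌊0.3885/2⌋ = 0; lat ⌊9.0267/1⌋ = 9.
Subsquare: lon ⌊0.3885/0.0833333⌋ = 4 → e; lat ⌊0.0267/0.0416667⌋ = 0 → a.

JC09ea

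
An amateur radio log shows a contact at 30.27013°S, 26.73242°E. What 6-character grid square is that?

Offset from 180°W / 90°S: lon 206.7324°, lat 59.7299°.
Field: lon ⌊206.7324/20⌋ = 10 → K; lat ⌊59.7299/10⌋ = 5 → F.
Square: lon ⌊6.7324/2⌋ = 3; lat ⌊9.7299/1⌋ = 9.
Subsquare: lon ⌊0.7324/0.0833333⌋ = 8 → i; lat ⌊0.7299/0.0416667⌋ = 17 → r.

KF39ir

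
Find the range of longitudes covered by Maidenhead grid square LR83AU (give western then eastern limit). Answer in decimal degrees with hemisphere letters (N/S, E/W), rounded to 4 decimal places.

Field L=11, R=17: +11·20° lon, +17·10° lat → SW at lon 40°, lat 80°.
Square 8, 3: +8·2° lon, +3·1° lat → SW at lon 56°, lat 83°.
Subsquare a=0, u=20: +0·0.0833333° lon, +20·0.0416667° lat → SW at lon 56°, lat 83.8333°.
Cell spans 0.0833333° lon × 0.0416667° lat.
west 56.0000° E, east 56.0833° E.

56.0000° E, 56.0833° E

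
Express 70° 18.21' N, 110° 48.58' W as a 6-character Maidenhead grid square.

Add 180° to longitude and 90° to latitude: 69.1903, 160.3035.
Field: 69.1903/20 → 3 → D, 160.3035/10 → 16 → Q; chars DQ.
Square: 9.1903/2 → 4, 0.3035/1 → 0; chars 40.
Subsquare: 1.1903/0.0833333 → 14 → o, 0.3035/0.0416667 → 7 → h; chars oh.

DQ40oh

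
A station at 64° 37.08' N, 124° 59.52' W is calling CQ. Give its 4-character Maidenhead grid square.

Shift to the Maidenhead origin (180°W, 90°S): lon 55.01, lat 154.62.
Field: 55.01/20 → 2 → C, 154.62/10 → 15 → P; chars CP.
Square: 15.01/2 → 7, 4.62/1 → 4; chars 74.

CP74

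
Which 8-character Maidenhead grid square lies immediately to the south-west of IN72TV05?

IN72sv94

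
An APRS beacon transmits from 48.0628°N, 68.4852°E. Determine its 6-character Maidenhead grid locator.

Offset from 180°W / 90°S: lon 248.4852°, lat 138.0628°.
Field: lon ⌊248.4852/20⌋ = 12 → M; lat ⌊138.0628/10⌋ = 13 → N.
Square: lon ⌊8.4852/2⌋ = 4; lat ⌊8.0628/1⌋ = 8.
Subsquare: lon ⌊0.4852/0.0833333⌋ = 5 → f; lat ⌊0.0628/0.0416667⌋ = 1 → b.

MN48fb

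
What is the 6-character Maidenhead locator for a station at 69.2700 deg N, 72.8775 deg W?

FP39ng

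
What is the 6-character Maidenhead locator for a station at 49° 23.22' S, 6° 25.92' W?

IE60so

Add 180° to longitude and 90° to latitude: 173.5680, 40.6130.
Field: lon ⌊173.5680/20⌋ = 8 → I; lat ⌊40.6130/10⌋ = 4 → E.
Square: lon ⌊13.5680/2⌋ = 6; lat ⌊0.6130/1⌋ = 0.
Subsquare: lon ⌊1.5680/0.0833333⌋ = 18 → s; lat ⌊0.6130/0.0416667⌋ = 14 → o.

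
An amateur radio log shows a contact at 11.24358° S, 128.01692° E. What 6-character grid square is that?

Shift to the Maidenhead origin (180°W, 90°S): lon 308.0169, lat 78.7564.
Field (20°×10°, letters A–R): 308.0169/20 → 15 → P, 78.7564/10 → 7 → H; chars PH.
Square (2°×1°, digits 0–9): 8.0169/2 → 4, 8.7564/1 → 8; chars 48.
Subsquare (5′×2.5′, letters a–x): 0.0169/0.0833333 → 0 → a, 0.7564/0.0416667 → 18 → s; chars as.

PH48as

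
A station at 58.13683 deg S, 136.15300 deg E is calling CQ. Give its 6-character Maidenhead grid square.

Shift to the Maidenhead origin (180°W, 90°S): lon 316.1530, lat 31.8632.
Field: 316.1530/20 → 15 → P, 31.8632/10 → 3 → D; chars PD.
Square: 16.1530/2 → 8, 1.8632/1 → 1; chars 81.
Subsquare: 0.1530/0.0833333 → 1 → b, 0.8632/0.0416667 → 20 → u; chars bu.

PD81bu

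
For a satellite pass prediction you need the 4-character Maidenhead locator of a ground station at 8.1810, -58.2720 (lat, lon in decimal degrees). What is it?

Add 180° to longitude and 90° to latitude: 121.73, 98.18.
Field: 121.73/20 → 6 → G, 98.18/10 → 9 → J; chars GJ.
Square: 1.73/2 → 0, 8.18/1 → 8; chars 08.

GJ08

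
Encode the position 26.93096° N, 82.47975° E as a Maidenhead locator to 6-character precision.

Offset from 180°W / 90°S: lon 262.4797°, lat 116.9310°.
Field: lon ⌊262.4797/20⌋ = 13 → N; lat ⌊116.9310/10⌋ = 11 → L.
Square: lon ⌊2.4797/2⌋ = 1; lat ⌊6.9310/1⌋ = 6.
Subsquare: lon ⌊0.4797/0.0833333⌋ = 5 → f; lat ⌊0.9310/0.0416667⌋ = 22 → w.

NL16fw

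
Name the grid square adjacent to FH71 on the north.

FH72

Latitude square 1; +1 → 2.
The longitude characters are unchanged.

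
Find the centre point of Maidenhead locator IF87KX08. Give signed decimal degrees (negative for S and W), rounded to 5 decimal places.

-32.00625, -3.16250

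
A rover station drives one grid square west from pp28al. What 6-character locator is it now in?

Longitude subsquare a = 0; −1 → -1, wraps to 23 = x, carry into square.
Longitude square 2; −1 → 1.
The latitude characters are unchanged.

PP18xl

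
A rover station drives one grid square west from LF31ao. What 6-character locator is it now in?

LF21xo

Longitude subsquare a = 0; −1 → -1, wraps to 23 = x, carry into square.
Longitude square 3; −1 → 2.
The latitude characters are unchanged.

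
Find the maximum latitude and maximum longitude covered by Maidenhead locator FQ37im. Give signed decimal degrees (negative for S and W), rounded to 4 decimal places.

Field F=5, Q=16: +5·20° lon, +16·10° lat → SW at lon -80°, lat 70°.
Square 3, 7: +3·2° lon, +7·1° lat → SW at lon -74°, lat 77°.
Subsquare i=8, m=12: +8·0.0833333° lon, +12·0.0416667° lat → SW at lon -73.3333°, lat 77.5°.
Cell spans 0.0833333° lon × 0.0416667° lat. NE corner is SW corner plus one full cell.
latitude 77.5417, longitude -73.2500.

77.5417, -73.2500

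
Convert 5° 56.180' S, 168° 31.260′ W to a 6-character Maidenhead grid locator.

Shift to the Maidenhead origin (180°W, 90°S): lon 11.4790, lat 84.0637.
Field: 11.4790/20 → 0 → A, 84.0637/10 → 8 → I; chars AI.
Square: 11.4790/2 → 5, 4.0637/1 → 4; chars 54.
Subsquare: 1.4790/0.0833333 → 17 → r, 0.0637/0.0416667 → 1 → b; chars rb.

AI54rb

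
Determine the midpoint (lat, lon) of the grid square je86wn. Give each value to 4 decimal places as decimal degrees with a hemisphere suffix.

43.4375° S, 17.8750° E

Field J=9, E=4: +9·20° lon, +4·10° lat → SW at lon 0°, lat -50°.
Square 8, 6: +8·2° lon, +6·1° lat → SW at lon 16°, lat -44°.
Subsquare w=22, n=13: +22·0.0833333° lon, +13·0.0416667° lat → SW at lon 17.8333°, lat -43.4583°.
Cell spans 0.0833333° lon × 0.0416667° lat. Centre is SW corner plus half of each.
latitude 43.4375° S, longitude 17.8750° E.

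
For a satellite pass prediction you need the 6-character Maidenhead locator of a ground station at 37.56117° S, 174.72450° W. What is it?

AF22pk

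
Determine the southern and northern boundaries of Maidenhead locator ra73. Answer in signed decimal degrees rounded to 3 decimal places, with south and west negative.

Field R=17, A=0: +17·20° lon, +0·10° lat → SW at lon 160°, lat -90°.
Square 7, 3: +7·2° lon, +3·1° lat → SW at lon 174°, lat -87°.
Cell spans 2° lon × 1° lat.
south -87.000, north -86.000.

-87.000, -86.000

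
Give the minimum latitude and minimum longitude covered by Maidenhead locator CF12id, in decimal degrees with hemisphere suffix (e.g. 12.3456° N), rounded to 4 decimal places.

37.8750° S, 137.3333° W

Field C=2, F=5: +2·20° lon, +5·10° lat → SW at lon -140°, lat -40°.
Square 1, 2: +1·2° lon, +2·1° lat → SW at lon -138°, lat -38°.
Subsquare i=8, d=3: +8·0.0833333° lon, +3·0.0416667° lat → SW at lon -137.333°, lat -37.875°.
latitude 37.8750° S, longitude 137.3333° W.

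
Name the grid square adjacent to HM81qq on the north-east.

HM81rr

Longitude subsquare q = 16; +1 → 17 = r.
Latitude subsquare q = 16; +1 → 17 = r.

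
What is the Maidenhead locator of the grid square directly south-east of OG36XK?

Longitude subsquare x = 23; +1 → 24, wraps to 0 = a, carry into square.
Longitude square 3; +1 → 4.
Latitude subsquare k = 10; −1 → 9 = j.

OG46aj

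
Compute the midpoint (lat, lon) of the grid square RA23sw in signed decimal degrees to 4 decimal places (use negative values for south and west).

Field R=17, A=0: +17·20° lon, +0·10° lat → SW at lon 160°, lat -90°.
Square 2, 3: +2·2° lon, +3·1° lat → SW at lon 164°, lat -87°.
Subsquare s=18, w=22: +18·0.0833333° lon, +22·0.0416667° lat → SW at lon 165.5°, lat -86.0833°.
Cell spans 0.0833333° lon × 0.0416667° lat. Centre is SW corner plus half of each.
latitude -86.0625, longitude 165.5417.

-86.0625, 165.5417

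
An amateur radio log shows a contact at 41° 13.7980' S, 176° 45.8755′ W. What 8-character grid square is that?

Add 180° to longitude and 90° to latitude: 3.23541, 48.77003.
Field: 3.23541/20 → 0 → A, 48.77003/10 → 4 → E; chars AE.
Square: 3.23541/2 → 1, 8.77003/1 → 8; chars 18.
Subsquare: 1.23541/0.0833333 → 14 → o, 0.77003/0.0416667 → 18 → s; chars os.
Extended square: 0.06874/0.00833333 → 8, 0.02003/0.00416667 → 4; chars 84.

AE18os84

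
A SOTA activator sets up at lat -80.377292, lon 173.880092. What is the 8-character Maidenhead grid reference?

Add 180° to longitude and 90° to latitude: 353.88009, 9.62271.
Field: 353.88009/20 → 17 → R, 9.62271/10 → 0 → A; chars RA.
Square: 13.88009/2 → 6, 9.62271/1 → 9; chars 69.
Subsquare: 1.88009/0.0833333 → 22 → w, 0.62271/0.0416667 → 14 → o; chars wo.
Extended square: 0.04676/0.00833333 → 5, 0.03937/0.00416667 → 9; chars 59.

RA69wo59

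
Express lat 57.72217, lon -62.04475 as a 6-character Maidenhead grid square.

Shift to the Maidenhead origin (180°W, 90°S): lon 117.9553, lat 147.7222.
Field: 117.9553/20 → 5 → F, 147.7222/10 → 14 → O; chars FO.
Square: 17.9553/2 → 8, 7.7222/1 → 7; chars 87.
Subsquare: 1.9553/0.0833333 → 23 → x, 0.7222/0.0416667 → 17 → r; chars xr.

FO87xr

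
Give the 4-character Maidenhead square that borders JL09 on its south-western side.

IL98

Longitude square 0; −1 → -1, wraps to 9, carry into field.
Longitude field J = 9; −1 → 8 = I.
Latitude square 9; −1 → 8.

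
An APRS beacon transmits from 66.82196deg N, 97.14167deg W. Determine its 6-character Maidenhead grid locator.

Add 180° to longitude and 90° to latitude: 82.8583, 156.8220.
Field: lon ⌊82.8583/20⌋ = 4 → E; lat ⌊156.8220/10⌋ = 15 → P.
Square: lon ⌊2.8583/2⌋ = 1; lat ⌊6.8220/1⌋ = 6.
Subsquare: lon ⌊0.8583/0.0833333⌋ = 10 → k; lat ⌊0.8220/0.0416667⌋ = 19 → t.

EP16kt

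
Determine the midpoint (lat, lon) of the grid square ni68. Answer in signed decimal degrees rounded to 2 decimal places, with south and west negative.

-1.50, 93.00

Field N=13, I=8: +13·20° lon, +8·10° lat → SW at lon 80°, lat -10°.
Square 6, 8: +6·2° lon, +8·1° lat → SW at lon 92°, lat -2°.
Cell spans 2° lon × 1° lat. Centre is SW corner plus half of each.
latitude -1.50, longitude 93.00.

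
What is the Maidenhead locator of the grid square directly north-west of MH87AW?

Longitude subsquare a = 0; −1 → -1, wraps to 23 = x, carry into square.
Longitude square 8; −1 → 7.
Latitude subsquare w = 22; +1 → 23 = x.

MH77xx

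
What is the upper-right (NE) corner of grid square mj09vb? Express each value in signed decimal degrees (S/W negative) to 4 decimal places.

9.0833, 61.8333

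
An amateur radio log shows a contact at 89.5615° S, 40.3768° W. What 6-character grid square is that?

Add 180° to longitude and 90° to latitude: 139.6232, 0.4385.
Field: lon ⌊139.6232/20⌋ = 6 → G; lat ⌊0.4385/10⌋ = 0 → A.
Square: lon ⌊19.6232/2⌋ = 9; lat ⌊0.4385/1⌋ = 0.
Subsquare: lon ⌊1.6232/0.0833333⌋ = 19 → t; lat ⌊0.4385/0.0416667⌋ = 10 → k.

GA90tk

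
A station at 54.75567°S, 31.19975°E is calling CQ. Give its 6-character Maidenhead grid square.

Offset from 180°W / 90°S: lon 211.1997°, lat 35.2443°.
Field: lon ⌊211.1997/20⌋ = 10 → K; lat ⌊35.2443/10⌋ = 3 → D.
Square: lon ⌊11.1997/2⌋ = 5; lat ⌊5.2443/1⌋ = 5.
Subsquare: lon ⌊1.1997/0.0833333⌋ = 14 → o; lat ⌊0.2443/0.0416667⌋ = 5 → f.

KD55of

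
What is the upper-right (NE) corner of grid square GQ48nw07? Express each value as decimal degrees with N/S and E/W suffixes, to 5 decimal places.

Field G=6, Q=16: +6·20° lon, +16·10° lat → SW at lon -60°, lat 70°.
Square 4, 8: +4·2° lon, +8·1° lat → SW at lon -52°, lat 78°.
Subsquare n=13, w=22: +13·0.0833333° lon, +22·0.0416667° lat → SW at lon -50.9167°, lat 78.9167°.
Extended square 0, 7: +0·0.00833333° lon, +7·0.00416667° lat → SW at lon -50.9167°, lat 78.9458°.
Cell spans 0.00833333° lon × 0.00416667° lat. NE corner is SW corner plus one full cell.
latitude 78.95000° N, longitude 50.90833° W.

78.95000° N, 50.90833° W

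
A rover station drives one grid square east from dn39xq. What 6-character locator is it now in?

DN49aq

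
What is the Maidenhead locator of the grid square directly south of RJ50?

RI59

Latitude square 0; −1 → -1, wraps to 9, carry into field.
Latitude field J = 9; −1 → 8 = I.
The longitude characters are unchanged.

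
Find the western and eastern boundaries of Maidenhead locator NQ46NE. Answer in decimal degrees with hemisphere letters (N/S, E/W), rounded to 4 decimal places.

Field N=13, Q=16: +13·20° lon, +16·10° lat → SW at lon 80°, lat 70°.
Square 4, 6: +4·2° lon, +6·1° lat → SW at lon 88°, lat 76°.
Subsquare n=13, e=4: +13·0.0833333° lon, +4·0.0416667° lat → SW at lon 89.0833°, lat 76.1667°.
Cell spans 0.0833333° lon × 0.0416667° lat.
west 89.0833° E, east 89.1667° E.

89.0833° E, 89.1667° E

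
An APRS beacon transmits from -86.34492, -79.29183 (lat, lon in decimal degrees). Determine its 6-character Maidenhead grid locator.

FA03ip

Add 180° to longitude and 90° to latitude: 100.7082, 3.6551.
Field (20°×10°, letters A–R): 100.7082/20 → 5 → F, 3.6551/10 → 0 → A; chars FA.
Square (2°×1°, digits 0–9): 0.7082/2 → 0, 3.6551/1 → 3; chars 03.
Subsquare (5′×2.5′, letters a–x): 0.7082/0.0833333 → 8 → i, 0.6551/0.0416667 → 15 → p; chars ip.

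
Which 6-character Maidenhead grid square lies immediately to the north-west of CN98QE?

CN98pf

Longitude subsquare q = 16; −1 → 15 = p.
Latitude subsquare e = 4; +1 → 5 = f.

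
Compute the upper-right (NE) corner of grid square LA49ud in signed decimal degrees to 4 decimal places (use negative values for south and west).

-80.8333, 49.7500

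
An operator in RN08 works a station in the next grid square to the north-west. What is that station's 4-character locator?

Longitude square 0; −1 → -1, wraps to 9, carry into field.
Longitude field R = 17; −1 → 16 = Q.
Latitude square 8; +1 → 9.

QN99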